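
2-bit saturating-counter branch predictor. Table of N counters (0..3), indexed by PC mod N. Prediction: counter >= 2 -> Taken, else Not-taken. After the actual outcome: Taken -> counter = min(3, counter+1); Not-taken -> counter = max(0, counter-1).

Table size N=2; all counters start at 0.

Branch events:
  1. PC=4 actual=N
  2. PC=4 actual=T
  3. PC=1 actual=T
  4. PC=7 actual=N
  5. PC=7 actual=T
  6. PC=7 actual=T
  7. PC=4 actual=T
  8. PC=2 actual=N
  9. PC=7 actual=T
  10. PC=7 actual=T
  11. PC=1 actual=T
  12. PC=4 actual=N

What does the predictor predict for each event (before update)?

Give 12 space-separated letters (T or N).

Answer: N N N N N N N T T T T N

Derivation:
Ev 1: PC=4 idx=0 pred=N actual=N -> ctr[0]=0
Ev 2: PC=4 idx=0 pred=N actual=T -> ctr[0]=1
Ev 3: PC=1 idx=1 pred=N actual=T -> ctr[1]=1
Ev 4: PC=7 idx=1 pred=N actual=N -> ctr[1]=0
Ev 5: PC=7 idx=1 pred=N actual=T -> ctr[1]=1
Ev 6: PC=7 idx=1 pred=N actual=T -> ctr[1]=2
Ev 7: PC=4 idx=0 pred=N actual=T -> ctr[0]=2
Ev 8: PC=2 idx=0 pred=T actual=N -> ctr[0]=1
Ev 9: PC=7 idx=1 pred=T actual=T -> ctr[1]=3
Ev 10: PC=7 idx=1 pred=T actual=T -> ctr[1]=3
Ev 11: PC=1 idx=1 pred=T actual=T -> ctr[1]=3
Ev 12: PC=4 idx=0 pred=N actual=N -> ctr[0]=0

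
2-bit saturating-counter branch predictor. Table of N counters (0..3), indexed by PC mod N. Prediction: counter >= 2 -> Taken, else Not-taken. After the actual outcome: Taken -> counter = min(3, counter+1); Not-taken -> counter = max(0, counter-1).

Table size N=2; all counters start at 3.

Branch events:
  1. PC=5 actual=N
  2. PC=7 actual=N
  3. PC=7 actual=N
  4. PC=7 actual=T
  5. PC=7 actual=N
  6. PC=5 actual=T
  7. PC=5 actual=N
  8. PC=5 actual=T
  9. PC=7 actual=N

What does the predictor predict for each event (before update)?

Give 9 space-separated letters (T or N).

Ev 1: PC=5 idx=1 pred=T actual=N -> ctr[1]=2
Ev 2: PC=7 idx=1 pred=T actual=N -> ctr[1]=1
Ev 3: PC=7 idx=1 pred=N actual=N -> ctr[1]=0
Ev 4: PC=7 idx=1 pred=N actual=T -> ctr[1]=1
Ev 5: PC=7 idx=1 pred=N actual=N -> ctr[1]=0
Ev 6: PC=5 idx=1 pred=N actual=T -> ctr[1]=1
Ev 7: PC=5 idx=1 pred=N actual=N -> ctr[1]=0
Ev 8: PC=5 idx=1 pred=N actual=T -> ctr[1]=1
Ev 9: PC=7 idx=1 pred=N actual=N -> ctr[1]=0

Answer: T T N N N N N N N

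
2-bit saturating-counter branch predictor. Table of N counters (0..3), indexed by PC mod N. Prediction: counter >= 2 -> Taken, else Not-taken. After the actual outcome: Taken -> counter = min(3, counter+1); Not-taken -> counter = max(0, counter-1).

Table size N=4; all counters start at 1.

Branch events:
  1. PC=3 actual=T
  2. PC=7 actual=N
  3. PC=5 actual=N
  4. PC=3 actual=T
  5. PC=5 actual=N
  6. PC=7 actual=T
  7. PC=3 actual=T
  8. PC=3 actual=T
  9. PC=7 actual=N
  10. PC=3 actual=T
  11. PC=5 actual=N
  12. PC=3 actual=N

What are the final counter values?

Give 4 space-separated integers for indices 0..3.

Ev 1: PC=3 idx=3 pred=N actual=T -> ctr[3]=2
Ev 2: PC=7 idx=3 pred=T actual=N -> ctr[3]=1
Ev 3: PC=5 idx=1 pred=N actual=N -> ctr[1]=0
Ev 4: PC=3 idx=3 pred=N actual=T -> ctr[3]=2
Ev 5: PC=5 idx=1 pred=N actual=N -> ctr[1]=0
Ev 6: PC=7 idx=3 pred=T actual=T -> ctr[3]=3
Ev 7: PC=3 idx=3 pred=T actual=T -> ctr[3]=3
Ev 8: PC=3 idx=3 pred=T actual=T -> ctr[3]=3
Ev 9: PC=7 idx=3 pred=T actual=N -> ctr[3]=2
Ev 10: PC=3 idx=3 pred=T actual=T -> ctr[3]=3
Ev 11: PC=5 idx=1 pred=N actual=N -> ctr[1]=0
Ev 12: PC=3 idx=3 pred=T actual=N -> ctr[3]=2

Answer: 1 0 1 2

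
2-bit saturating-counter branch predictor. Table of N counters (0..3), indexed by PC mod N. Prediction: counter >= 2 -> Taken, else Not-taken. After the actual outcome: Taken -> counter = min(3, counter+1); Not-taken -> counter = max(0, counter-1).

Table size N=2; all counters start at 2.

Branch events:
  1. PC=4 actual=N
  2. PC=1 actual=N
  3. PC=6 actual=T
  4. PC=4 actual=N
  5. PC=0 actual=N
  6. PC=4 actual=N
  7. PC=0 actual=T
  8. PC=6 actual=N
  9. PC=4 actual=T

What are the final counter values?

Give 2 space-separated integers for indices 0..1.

Ev 1: PC=4 idx=0 pred=T actual=N -> ctr[0]=1
Ev 2: PC=1 idx=1 pred=T actual=N -> ctr[1]=1
Ev 3: PC=6 idx=0 pred=N actual=T -> ctr[0]=2
Ev 4: PC=4 idx=0 pred=T actual=N -> ctr[0]=1
Ev 5: PC=0 idx=0 pred=N actual=N -> ctr[0]=0
Ev 6: PC=4 idx=0 pred=N actual=N -> ctr[0]=0
Ev 7: PC=0 idx=0 pred=N actual=T -> ctr[0]=1
Ev 8: PC=6 idx=0 pred=N actual=N -> ctr[0]=0
Ev 9: PC=4 idx=0 pred=N actual=T -> ctr[0]=1

Answer: 1 1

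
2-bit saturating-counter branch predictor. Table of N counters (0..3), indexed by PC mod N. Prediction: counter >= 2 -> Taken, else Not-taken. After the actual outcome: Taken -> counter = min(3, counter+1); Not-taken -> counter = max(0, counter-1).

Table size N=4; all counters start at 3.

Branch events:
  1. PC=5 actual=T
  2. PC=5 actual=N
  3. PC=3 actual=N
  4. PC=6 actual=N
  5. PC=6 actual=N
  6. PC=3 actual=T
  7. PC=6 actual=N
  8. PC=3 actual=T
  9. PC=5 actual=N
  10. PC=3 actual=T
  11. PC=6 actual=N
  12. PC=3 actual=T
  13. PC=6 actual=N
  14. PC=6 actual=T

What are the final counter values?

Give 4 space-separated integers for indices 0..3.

Ev 1: PC=5 idx=1 pred=T actual=T -> ctr[1]=3
Ev 2: PC=5 idx=1 pred=T actual=N -> ctr[1]=2
Ev 3: PC=3 idx=3 pred=T actual=N -> ctr[3]=2
Ev 4: PC=6 idx=2 pred=T actual=N -> ctr[2]=2
Ev 5: PC=6 idx=2 pred=T actual=N -> ctr[2]=1
Ev 6: PC=3 idx=3 pred=T actual=T -> ctr[3]=3
Ev 7: PC=6 idx=2 pred=N actual=N -> ctr[2]=0
Ev 8: PC=3 idx=3 pred=T actual=T -> ctr[3]=3
Ev 9: PC=5 idx=1 pred=T actual=N -> ctr[1]=1
Ev 10: PC=3 idx=3 pred=T actual=T -> ctr[3]=3
Ev 11: PC=6 idx=2 pred=N actual=N -> ctr[2]=0
Ev 12: PC=3 idx=3 pred=T actual=T -> ctr[3]=3
Ev 13: PC=6 idx=2 pred=N actual=N -> ctr[2]=0
Ev 14: PC=6 idx=2 pred=N actual=T -> ctr[2]=1

Answer: 3 1 1 3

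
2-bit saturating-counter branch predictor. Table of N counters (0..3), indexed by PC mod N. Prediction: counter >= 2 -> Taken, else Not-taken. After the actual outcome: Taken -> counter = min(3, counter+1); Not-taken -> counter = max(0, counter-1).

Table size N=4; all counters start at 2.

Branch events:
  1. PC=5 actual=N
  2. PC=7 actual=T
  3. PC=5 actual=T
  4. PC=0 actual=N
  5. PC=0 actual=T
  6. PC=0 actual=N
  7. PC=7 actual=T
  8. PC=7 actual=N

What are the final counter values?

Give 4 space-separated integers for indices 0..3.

Answer: 1 2 2 2

Derivation:
Ev 1: PC=5 idx=1 pred=T actual=N -> ctr[1]=1
Ev 2: PC=7 idx=3 pred=T actual=T -> ctr[3]=3
Ev 3: PC=5 idx=1 pred=N actual=T -> ctr[1]=2
Ev 4: PC=0 idx=0 pred=T actual=N -> ctr[0]=1
Ev 5: PC=0 idx=0 pred=N actual=T -> ctr[0]=2
Ev 6: PC=0 idx=0 pred=T actual=N -> ctr[0]=1
Ev 7: PC=7 idx=3 pred=T actual=T -> ctr[3]=3
Ev 8: PC=7 idx=3 pred=T actual=N -> ctr[3]=2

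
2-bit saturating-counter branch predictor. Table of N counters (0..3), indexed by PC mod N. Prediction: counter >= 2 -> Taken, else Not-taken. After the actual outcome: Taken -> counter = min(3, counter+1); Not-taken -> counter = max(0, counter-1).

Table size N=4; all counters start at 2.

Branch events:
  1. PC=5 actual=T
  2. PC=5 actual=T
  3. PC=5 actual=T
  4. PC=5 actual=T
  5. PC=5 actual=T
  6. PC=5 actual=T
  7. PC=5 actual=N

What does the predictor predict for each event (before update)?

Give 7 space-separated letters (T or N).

Ev 1: PC=5 idx=1 pred=T actual=T -> ctr[1]=3
Ev 2: PC=5 idx=1 pred=T actual=T -> ctr[1]=3
Ev 3: PC=5 idx=1 pred=T actual=T -> ctr[1]=3
Ev 4: PC=5 idx=1 pred=T actual=T -> ctr[1]=3
Ev 5: PC=5 idx=1 pred=T actual=T -> ctr[1]=3
Ev 6: PC=5 idx=1 pred=T actual=T -> ctr[1]=3
Ev 7: PC=5 idx=1 pred=T actual=N -> ctr[1]=2

Answer: T T T T T T T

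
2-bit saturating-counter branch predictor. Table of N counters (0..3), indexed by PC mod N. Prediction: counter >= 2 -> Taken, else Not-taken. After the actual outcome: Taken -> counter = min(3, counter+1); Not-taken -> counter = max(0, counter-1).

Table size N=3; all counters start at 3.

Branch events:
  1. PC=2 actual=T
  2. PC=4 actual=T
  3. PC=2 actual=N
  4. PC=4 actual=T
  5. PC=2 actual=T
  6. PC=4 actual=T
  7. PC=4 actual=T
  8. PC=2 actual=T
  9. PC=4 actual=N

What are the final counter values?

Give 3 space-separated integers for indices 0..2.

Answer: 3 2 3

Derivation:
Ev 1: PC=2 idx=2 pred=T actual=T -> ctr[2]=3
Ev 2: PC=4 idx=1 pred=T actual=T -> ctr[1]=3
Ev 3: PC=2 idx=2 pred=T actual=N -> ctr[2]=2
Ev 4: PC=4 idx=1 pred=T actual=T -> ctr[1]=3
Ev 5: PC=2 idx=2 pred=T actual=T -> ctr[2]=3
Ev 6: PC=4 idx=1 pred=T actual=T -> ctr[1]=3
Ev 7: PC=4 idx=1 pred=T actual=T -> ctr[1]=3
Ev 8: PC=2 idx=2 pred=T actual=T -> ctr[2]=3
Ev 9: PC=4 idx=1 pred=T actual=N -> ctr[1]=2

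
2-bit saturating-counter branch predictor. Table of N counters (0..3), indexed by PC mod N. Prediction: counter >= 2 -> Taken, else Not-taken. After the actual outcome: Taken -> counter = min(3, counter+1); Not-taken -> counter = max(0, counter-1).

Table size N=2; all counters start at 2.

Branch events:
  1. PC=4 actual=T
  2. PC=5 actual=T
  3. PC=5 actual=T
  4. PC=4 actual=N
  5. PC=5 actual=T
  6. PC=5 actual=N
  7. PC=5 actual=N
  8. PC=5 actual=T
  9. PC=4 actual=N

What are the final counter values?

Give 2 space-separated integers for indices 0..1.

Ev 1: PC=4 idx=0 pred=T actual=T -> ctr[0]=3
Ev 2: PC=5 idx=1 pred=T actual=T -> ctr[1]=3
Ev 3: PC=5 idx=1 pred=T actual=T -> ctr[1]=3
Ev 4: PC=4 idx=0 pred=T actual=N -> ctr[0]=2
Ev 5: PC=5 idx=1 pred=T actual=T -> ctr[1]=3
Ev 6: PC=5 idx=1 pred=T actual=N -> ctr[1]=2
Ev 7: PC=5 idx=1 pred=T actual=N -> ctr[1]=1
Ev 8: PC=5 idx=1 pred=N actual=T -> ctr[1]=2
Ev 9: PC=4 idx=0 pred=T actual=N -> ctr[0]=1

Answer: 1 2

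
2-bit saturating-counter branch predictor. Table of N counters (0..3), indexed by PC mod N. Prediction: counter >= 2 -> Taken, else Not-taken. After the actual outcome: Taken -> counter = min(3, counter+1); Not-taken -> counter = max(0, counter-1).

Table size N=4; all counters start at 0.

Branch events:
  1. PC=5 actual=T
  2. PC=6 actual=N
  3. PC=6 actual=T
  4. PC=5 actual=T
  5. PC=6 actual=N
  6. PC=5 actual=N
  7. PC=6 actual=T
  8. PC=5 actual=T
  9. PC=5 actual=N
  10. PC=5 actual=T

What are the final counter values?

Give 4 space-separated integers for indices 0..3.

Ev 1: PC=5 idx=1 pred=N actual=T -> ctr[1]=1
Ev 2: PC=6 idx=2 pred=N actual=N -> ctr[2]=0
Ev 3: PC=6 idx=2 pred=N actual=T -> ctr[2]=1
Ev 4: PC=5 idx=1 pred=N actual=T -> ctr[1]=2
Ev 5: PC=6 idx=2 pred=N actual=N -> ctr[2]=0
Ev 6: PC=5 idx=1 pred=T actual=N -> ctr[1]=1
Ev 7: PC=6 idx=2 pred=N actual=T -> ctr[2]=1
Ev 8: PC=5 idx=1 pred=N actual=T -> ctr[1]=2
Ev 9: PC=5 idx=1 pred=T actual=N -> ctr[1]=1
Ev 10: PC=5 idx=1 pred=N actual=T -> ctr[1]=2

Answer: 0 2 1 0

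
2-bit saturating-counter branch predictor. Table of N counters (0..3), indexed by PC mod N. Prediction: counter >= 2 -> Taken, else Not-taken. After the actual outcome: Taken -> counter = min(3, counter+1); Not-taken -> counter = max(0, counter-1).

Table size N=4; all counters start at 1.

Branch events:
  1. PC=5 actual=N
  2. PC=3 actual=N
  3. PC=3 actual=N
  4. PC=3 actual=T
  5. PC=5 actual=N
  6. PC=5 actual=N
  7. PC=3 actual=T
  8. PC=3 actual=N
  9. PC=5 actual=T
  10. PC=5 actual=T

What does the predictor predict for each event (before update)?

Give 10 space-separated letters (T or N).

Ev 1: PC=5 idx=1 pred=N actual=N -> ctr[1]=0
Ev 2: PC=3 idx=3 pred=N actual=N -> ctr[3]=0
Ev 3: PC=3 idx=3 pred=N actual=N -> ctr[3]=0
Ev 4: PC=3 idx=3 pred=N actual=T -> ctr[3]=1
Ev 5: PC=5 idx=1 pred=N actual=N -> ctr[1]=0
Ev 6: PC=5 idx=1 pred=N actual=N -> ctr[1]=0
Ev 7: PC=3 idx=3 pred=N actual=T -> ctr[3]=2
Ev 8: PC=3 idx=3 pred=T actual=N -> ctr[3]=1
Ev 9: PC=5 idx=1 pred=N actual=T -> ctr[1]=1
Ev 10: PC=5 idx=1 pred=N actual=T -> ctr[1]=2

Answer: N N N N N N N T N N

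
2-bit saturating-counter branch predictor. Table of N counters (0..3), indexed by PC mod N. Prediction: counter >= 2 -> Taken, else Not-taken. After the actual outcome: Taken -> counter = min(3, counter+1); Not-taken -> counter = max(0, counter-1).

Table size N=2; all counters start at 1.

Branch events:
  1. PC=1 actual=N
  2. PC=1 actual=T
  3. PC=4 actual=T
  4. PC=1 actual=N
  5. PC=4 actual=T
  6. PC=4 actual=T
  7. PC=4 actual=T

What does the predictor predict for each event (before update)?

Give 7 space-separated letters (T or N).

Answer: N N N N T T T

Derivation:
Ev 1: PC=1 idx=1 pred=N actual=N -> ctr[1]=0
Ev 2: PC=1 idx=1 pred=N actual=T -> ctr[1]=1
Ev 3: PC=4 idx=0 pred=N actual=T -> ctr[0]=2
Ev 4: PC=1 idx=1 pred=N actual=N -> ctr[1]=0
Ev 5: PC=4 idx=0 pred=T actual=T -> ctr[0]=3
Ev 6: PC=4 idx=0 pred=T actual=T -> ctr[0]=3
Ev 7: PC=4 idx=0 pred=T actual=T -> ctr[0]=3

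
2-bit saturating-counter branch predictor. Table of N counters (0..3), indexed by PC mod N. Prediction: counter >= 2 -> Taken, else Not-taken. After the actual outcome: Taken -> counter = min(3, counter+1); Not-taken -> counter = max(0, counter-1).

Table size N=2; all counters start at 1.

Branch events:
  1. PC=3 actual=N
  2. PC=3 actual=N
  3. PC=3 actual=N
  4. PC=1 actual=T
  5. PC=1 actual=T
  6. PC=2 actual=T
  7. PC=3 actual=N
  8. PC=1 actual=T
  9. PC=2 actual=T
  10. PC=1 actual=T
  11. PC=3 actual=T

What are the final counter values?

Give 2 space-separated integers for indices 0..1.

Answer: 3 3

Derivation:
Ev 1: PC=3 idx=1 pred=N actual=N -> ctr[1]=0
Ev 2: PC=3 idx=1 pred=N actual=N -> ctr[1]=0
Ev 3: PC=3 idx=1 pred=N actual=N -> ctr[1]=0
Ev 4: PC=1 idx=1 pred=N actual=T -> ctr[1]=1
Ev 5: PC=1 idx=1 pred=N actual=T -> ctr[1]=2
Ev 6: PC=2 idx=0 pred=N actual=T -> ctr[0]=2
Ev 7: PC=3 idx=1 pred=T actual=N -> ctr[1]=1
Ev 8: PC=1 idx=1 pred=N actual=T -> ctr[1]=2
Ev 9: PC=2 idx=0 pred=T actual=T -> ctr[0]=3
Ev 10: PC=1 idx=1 pred=T actual=T -> ctr[1]=3
Ev 11: PC=3 idx=1 pred=T actual=T -> ctr[1]=3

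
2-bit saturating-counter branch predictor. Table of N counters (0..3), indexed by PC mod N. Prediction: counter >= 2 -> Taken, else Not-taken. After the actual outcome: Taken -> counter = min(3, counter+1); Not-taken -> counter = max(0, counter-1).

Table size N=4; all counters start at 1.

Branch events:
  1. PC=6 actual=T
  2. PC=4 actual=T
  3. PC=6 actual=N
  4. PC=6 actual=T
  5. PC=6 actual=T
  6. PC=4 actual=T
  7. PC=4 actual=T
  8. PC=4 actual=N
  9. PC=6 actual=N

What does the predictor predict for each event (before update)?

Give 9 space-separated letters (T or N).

Ev 1: PC=6 idx=2 pred=N actual=T -> ctr[2]=2
Ev 2: PC=4 idx=0 pred=N actual=T -> ctr[0]=2
Ev 3: PC=6 idx=2 pred=T actual=N -> ctr[2]=1
Ev 4: PC=6 idx=2 pred=N actual=T -> ctr[2]=2
Ev 5: PC=6 idx=2 pred=T actual=T -> ctr[2]=3
Ev 6: PC=4 idx=0 pred=T actual=T -> ctr[0]=3
Ev 7: PC=4 idx=0 pred=T actual=T -> ctr[0]=3
Ev 8: PC=4 idx=0 pred=T actual=N -> ctr[0]=2
Ev 9: PC=6 idx=2 pred=T actual=N -> ctr[2]=2

Answer: N N T N T T T T T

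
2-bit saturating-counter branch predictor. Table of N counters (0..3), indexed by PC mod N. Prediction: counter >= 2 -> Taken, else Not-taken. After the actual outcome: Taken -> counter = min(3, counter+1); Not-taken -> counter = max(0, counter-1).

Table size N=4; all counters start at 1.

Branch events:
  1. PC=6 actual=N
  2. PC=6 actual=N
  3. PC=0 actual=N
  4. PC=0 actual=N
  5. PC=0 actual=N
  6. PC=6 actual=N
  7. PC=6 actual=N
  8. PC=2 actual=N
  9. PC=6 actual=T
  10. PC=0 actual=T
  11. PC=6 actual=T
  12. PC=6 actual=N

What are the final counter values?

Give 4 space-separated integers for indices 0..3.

Answer: 1 1 1 1

Derivation:
Ev 1: PC=6 idx=2 pred=N actual=N -> ctr[2]=0
Ev 2: PC=6 idx=2 pred=N actual=N -> ctr[2]=0
Ev 3: PC=0 idx=0 pred=N actual=N -> ctr[0]=0
Ev 4: PC=0 idx=0 pred=N actual=N -> ctr[0]=0
Ev 5: PC=0 idx=0 pred=N actual=N -> ctr[0]=0
Ev 6: PC=6 idx=2 pred=N actual=N -> ctr[2]=0
Ev 7: PC=6 idx=2 pred=N actual=N -> ctr[2]=0
Ev 8: PC=2 idx=2 pred=N actual=N -> ctr[2]=0
Ev 9: PC=6 idx=2 pred=N actual=T -> ctr[2]=1
Ev 10: PC=0 idx=0 pred=N actual=T -> ctr[0]=1
Ev 11: PC=6 idx=2 pred=N actual=T -> ctr[2]=2
Ev 12: PC=6 idx=2 pred=T actual=N -> ctr[2]=1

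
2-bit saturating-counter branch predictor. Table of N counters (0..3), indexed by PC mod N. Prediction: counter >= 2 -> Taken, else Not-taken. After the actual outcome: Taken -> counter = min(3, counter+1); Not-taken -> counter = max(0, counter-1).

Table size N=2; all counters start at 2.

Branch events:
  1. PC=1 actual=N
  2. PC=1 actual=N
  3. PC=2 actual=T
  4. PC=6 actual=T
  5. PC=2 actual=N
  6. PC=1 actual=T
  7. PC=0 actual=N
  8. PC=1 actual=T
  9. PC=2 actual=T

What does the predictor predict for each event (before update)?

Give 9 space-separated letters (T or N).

Answer: T N T T T N T N N

Derivation:
Ev 1: PC=1 idx=1 pred=T actual=N -> ctr[1]=1
Ev 2: PC=1 idx=1 pred=N actual=N -> ctr[1]=0
Ev 3: PC=2 idx=0 pred=T actual=T -> ctr[0]=3
Ev 4: PC=6 idx=0 pred=T actual=T -> ctr[0]=3
Ev 5: PC=2 idx=0 pred=T actual=N -> ctr[0]=2
Ev 6: PC=1 idx=1 pred=N actual=T -> ctr[1]=1
Ev 7: PC=0 idx=0 pred=T actual=N -> ctr[0]=1
Ev 8: PC=1 idx=1 pred=N actual=T -> ctr[1]=2
Ev 9: PC=2 idx=0 pred=N actual=T -> ctr[0]=2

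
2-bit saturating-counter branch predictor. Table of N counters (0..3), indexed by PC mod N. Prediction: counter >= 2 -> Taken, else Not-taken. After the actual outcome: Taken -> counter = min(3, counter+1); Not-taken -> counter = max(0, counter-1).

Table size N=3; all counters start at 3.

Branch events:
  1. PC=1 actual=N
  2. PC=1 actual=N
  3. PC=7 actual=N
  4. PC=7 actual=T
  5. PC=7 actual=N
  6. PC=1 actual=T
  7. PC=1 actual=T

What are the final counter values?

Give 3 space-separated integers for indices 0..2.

Ev 1: PC=1 idx=1 pred=T actual=N -> ctr[1]=2
Ev 2: PC=1 idx=1 pred=T actual=N -> ctr[1]=1
Ev 3: PC=7 idx=1 pred=N actual=N -> ctr[1]=0
Ev 4: PC=7 idx=1 pred=N actual=T -> ctr[1]=1
Ev 5: PC=7 idx=1 pred=N actual=N -> ctr[1]=0
Ev 6: PC=1 idx=1 pred=N actual=T -> ctr[1]=1
Ev 7: PC=1 idx=1 pred=N actual=T -> ctr[1]=2

Answer: 3 2 3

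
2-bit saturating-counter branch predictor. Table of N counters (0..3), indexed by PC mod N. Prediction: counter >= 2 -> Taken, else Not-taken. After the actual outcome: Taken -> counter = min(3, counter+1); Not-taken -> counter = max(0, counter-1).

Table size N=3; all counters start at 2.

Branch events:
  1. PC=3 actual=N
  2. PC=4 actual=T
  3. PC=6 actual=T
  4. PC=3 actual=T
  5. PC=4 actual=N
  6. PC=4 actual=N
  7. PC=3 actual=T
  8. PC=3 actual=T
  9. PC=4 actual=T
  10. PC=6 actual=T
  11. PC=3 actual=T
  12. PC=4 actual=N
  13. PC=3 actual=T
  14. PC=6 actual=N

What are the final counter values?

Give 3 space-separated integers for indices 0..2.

Answer: 2 1 2

Derivation:
Ev 1: PC=3 idx=0 pred=T actual=N -> ctr[0]=1
Ev 2: PC=4 idx=1 pred=T actual=T -> ctr[1]=3
Ev 3: PC=6 idx=0 pred=N actual=T -> ctr[0]=2
Ev 4: PC=3 idx=0 pred=T actual=T -> ctr[0]=3
Ev 5: PC=4 idx=1 pred=T actual=N -> ctr[1]=2
Ev 6: PC=4 idx=1 pred=T actual=N -> ctr[1]=1
Ev 7: PC=3 idx=0 pred=T actual=T -> ctr[0]=3
Ev 8: PC=3 idx=0 pred=T actual=T -> ctr[0]=3
Ev 9: PC=4 idx=1 pred=N actual=T -> ctr[1]=2
Ev 10: PC=6 idx=0 pred=T actual=T -> ctr[0]=3
Ev 11: PC=3 idx=0 pred=T actual=T -> ctr[0]=3
Ev 12: PC=4 idx=1 pred=T actual=N -> ctr[1]=1
Ev 13: PC=3 idx=0 pred=T actual=T -> ctr[0]=3
Ev 14: PC=6 idx=0 pred=T actual=N -> ctr[0]=2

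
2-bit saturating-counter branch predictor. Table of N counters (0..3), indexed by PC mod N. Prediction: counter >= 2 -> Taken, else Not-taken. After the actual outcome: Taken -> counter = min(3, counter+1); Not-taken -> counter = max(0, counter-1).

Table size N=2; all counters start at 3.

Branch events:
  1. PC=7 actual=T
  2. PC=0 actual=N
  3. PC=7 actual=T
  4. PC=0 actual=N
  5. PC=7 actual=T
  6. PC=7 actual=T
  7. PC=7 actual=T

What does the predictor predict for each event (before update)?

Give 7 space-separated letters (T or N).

Answer: T T T T T T T

Derivation:
Ev 1: PC=7 idx=1 pred=T actual=T -> ctr[1]=3
Ev 2: PC=0 idx=0 pred=T actual=N -> ctr[0]=2
Ev 3: PC=7 idx=1 pred=T actual=T -> ctr[1]=3
Ev 4: PC=0 idx=0 pred=T actual=N -> ctr[0]=1
Ev 5: PC=7 idx=1 pred=T actual=T -> ctr[1]=3
Ev 6: PC=7 idx=1 pred=T actual=T -> ctr[1]=3
Ev 7: PC=7 idx=1 pred=T actual=T -> ctr[1]=3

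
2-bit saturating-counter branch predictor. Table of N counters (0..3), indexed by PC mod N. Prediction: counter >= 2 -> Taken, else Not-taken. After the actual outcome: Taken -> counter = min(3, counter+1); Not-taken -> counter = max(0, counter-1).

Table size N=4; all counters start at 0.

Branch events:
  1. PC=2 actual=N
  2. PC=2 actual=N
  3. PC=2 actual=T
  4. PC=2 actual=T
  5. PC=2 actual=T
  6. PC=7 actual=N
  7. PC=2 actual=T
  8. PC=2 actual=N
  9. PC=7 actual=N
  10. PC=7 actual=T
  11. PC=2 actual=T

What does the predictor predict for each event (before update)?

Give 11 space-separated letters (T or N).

Ev 1: PC=2 idx=2 pred=N actual=N -> ctr[2]=0
Ev 2: PC=2 idx=2 pred=N actual=N -> ctr[2]=0
Ev 3: PC=2 idx=2 pred=N actual=T -> ctr[2]=1
Ev 4: PC=2 idx=2 pred=N actual=T -> ctr[2]=2
Ev 5: PC=2 idx=2 pred=T actual=T -> ctr[2]=3
Ev 6: PC=7 idx=3 pred=N actual=N -> ctr[3]=0
Ev 7: PC=2 idx=2 pred=T actual=T -> ctr[2]=3
Ev 8: PC=2 idx=2 pred=T actual=N -> ctr[2]=2
Ev 9: PC=7 idx=3 pred=N actual=N -> ctr[3]=0
Ev 10: PC=7 idx=3 pred=N actual=T -> ctr[3]=1
Ev 11: PC=2 idx=2 pred=T actual=T -> ctr[2]=3

Answer: N N N N T N T T N N T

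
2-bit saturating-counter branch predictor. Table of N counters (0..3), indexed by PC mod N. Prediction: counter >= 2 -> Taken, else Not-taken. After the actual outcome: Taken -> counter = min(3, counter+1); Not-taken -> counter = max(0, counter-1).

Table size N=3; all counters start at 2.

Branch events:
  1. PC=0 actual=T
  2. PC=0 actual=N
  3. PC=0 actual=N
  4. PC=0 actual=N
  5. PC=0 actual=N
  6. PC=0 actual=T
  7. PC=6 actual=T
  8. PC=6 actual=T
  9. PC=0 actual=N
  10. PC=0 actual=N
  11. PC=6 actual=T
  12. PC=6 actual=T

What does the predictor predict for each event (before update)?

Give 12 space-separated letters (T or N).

Ev 1: PC=0 idx=0 pred=T actual=T -> ctr[0]=3
Ev 2: PC=0 idx=0 pred=T actual=N -> ctr[0]=2
Ev 3: PC=0 idx=0 pred=T actual=N -> ctr[0]=1
Ev 4: PC=0 idx=0 pred=N actual=N -> ctr[0]=0
Ev 5: PC=0 idx=0 pred=N actual=N -> ctr[0]=0
Ev 6: PC=0 idx=0 pred=N actual=T -> ctr[0]=1
Ev 7: PC=6 idx=0 pred=N actual=T -> ctr[0]=2
Ev 8: PC=6 idx=0 pred=T actual=T -> ctr[0]=3
Ev 9: PC=0 idx=0 pred=T actual=N -> ctr[0]=2
Ev 10: PC=0 idx=0 pred=T actual=N -> ctr[0]=1
Ev 11: PC=6 idx=0 pred=N actual=T -> ctr[0]=2
Ev 12: PC=6 idx=0 pred=T actual=T -> ctr[0]=3

Answer: T T T N N N N T T T N T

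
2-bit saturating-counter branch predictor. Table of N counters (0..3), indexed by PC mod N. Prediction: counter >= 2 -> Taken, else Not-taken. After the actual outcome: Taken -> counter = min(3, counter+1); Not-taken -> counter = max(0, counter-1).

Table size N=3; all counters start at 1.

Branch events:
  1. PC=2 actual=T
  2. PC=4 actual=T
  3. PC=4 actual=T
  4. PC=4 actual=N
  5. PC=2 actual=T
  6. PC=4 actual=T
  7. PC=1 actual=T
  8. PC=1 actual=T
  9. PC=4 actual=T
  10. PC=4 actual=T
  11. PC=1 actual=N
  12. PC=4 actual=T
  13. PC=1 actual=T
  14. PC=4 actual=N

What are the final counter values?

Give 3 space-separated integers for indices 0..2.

Answer: 1 2 3

Derivation:
Ev 1: PC=2 idx=2 pred=N actual=T -> ctr[2]=2
Ev 2: PC=4 idx=1 pred=N actual=T -> ctr[1]=2
Ev 3: PC=4 idx=1 pred=T actual=T -> ctr[1]=3
Ev 4: PC=4 idx=1 pred=T actual=N -> ctr[1]=2
Ev 5: PC=2 idx=2 pred=T actual=T -> ctr[2]=3
Ev 6: PC=4 idx=1 pred=T actual=T -> ctr[1]=3
Ev 7: PC=1 idx=1 pred=T actual=T -> ctr[1]=3
Ev 8: PC=1 idx=1 pred=T actual=T -> ctr[1]=3
Ev 9: PC=4 idx=1 pred=T actual=T -> ctr[1]=3
Ev 10: PC=4 idx=1 pred=T actual=T -> ctr[1]=3
Ev 11: PC=1 idx=1 pred=T actual=N -> ctr[1]=2
Ev 12: PC=4 idx=1 pred=T actual=T -> ctr[1]=3
Ev 13: PC=1 idx=1 pred=T actual=T -> ctr[1]=3
Ev 14: PC=4 idx=1 pred=T actual=N -> ctr[1]=2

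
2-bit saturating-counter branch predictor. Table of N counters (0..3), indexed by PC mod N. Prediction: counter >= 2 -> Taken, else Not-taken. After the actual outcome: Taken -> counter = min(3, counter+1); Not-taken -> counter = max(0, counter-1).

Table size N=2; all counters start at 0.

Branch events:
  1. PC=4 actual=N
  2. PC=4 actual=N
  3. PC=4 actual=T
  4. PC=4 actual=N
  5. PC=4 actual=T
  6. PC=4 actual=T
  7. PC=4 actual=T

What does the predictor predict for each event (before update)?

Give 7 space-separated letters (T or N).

Answer: N N N N N N T

Derivation:
Ev 1: PC=4 idx=0 pred=N actual=N -> ctr[0]=0
Ev 2: PC=4 idx=0 pred=N actual=N -> ctr[0]=0
Ev 3: PC=4 idx=0 pred=N actual=T -> ctr[0]=1
Ev 4: PC=4 idx=0 pred=N actual=N -> ctr[0]=0
Ev 5: PC=4 idx=0 pred=N actual=T -> ctr[0]=1
Ev 6: PC=4 idx=0 pred=N actual=T -> ctr[0]=2
Ev 7: PC=4 idx=0 pred=T actual=T -> ctr[0]=3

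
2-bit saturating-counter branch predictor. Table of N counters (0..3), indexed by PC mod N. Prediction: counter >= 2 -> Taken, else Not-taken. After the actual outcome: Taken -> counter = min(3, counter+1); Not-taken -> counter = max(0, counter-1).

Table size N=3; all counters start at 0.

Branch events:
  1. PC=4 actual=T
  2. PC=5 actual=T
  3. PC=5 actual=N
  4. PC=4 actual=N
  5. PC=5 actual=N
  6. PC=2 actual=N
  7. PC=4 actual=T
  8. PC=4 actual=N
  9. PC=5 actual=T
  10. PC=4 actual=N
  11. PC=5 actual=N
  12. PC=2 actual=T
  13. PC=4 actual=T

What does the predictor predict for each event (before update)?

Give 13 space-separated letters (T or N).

Answer: N N N N N N N N N N N N N

Derivation:
Ev 1: PC=4 idx=1 pred=N actual=T -> ctr[1]=1
Ev 2: PC=5 idx=2 pred=N actual=T -> ctr[2]=1
Ev 3: PC=5 idx=2 pred=N actual=N -> ctr[2]=0
Ev 4: PC=4 idx=1 pred=N actual=N -> ctr[1]=0
Ev 5: PC=5 idx=2 pred=N actual=N -> ctr[2]=0
Ev 6: PC=2 idx=2 pred=N actual=N -> ctr[2]=0
Ev 7: PC=4 idx=1 pred=N actual=T -> ctr[1]=1
Ev 8: PC=4 idx=1 pred=N actual=N -> ctr[1]=0
Ev 9: PC=5 idx=2 pred=N actual=T -> ctr[2]=1
Ev 10: PC=4 idx=1 pred=N actual=N -> ctr[1]=0
Ev 11: PC=5 idx=2 pred=N actual=N -> ctr[2]=0
Ev 12: PC=2 idx=2 pred=N actual=T -> ctr[2]=1
Ev 13: PC=4 idx=1 pred=N actual=T -> ctr[1]=1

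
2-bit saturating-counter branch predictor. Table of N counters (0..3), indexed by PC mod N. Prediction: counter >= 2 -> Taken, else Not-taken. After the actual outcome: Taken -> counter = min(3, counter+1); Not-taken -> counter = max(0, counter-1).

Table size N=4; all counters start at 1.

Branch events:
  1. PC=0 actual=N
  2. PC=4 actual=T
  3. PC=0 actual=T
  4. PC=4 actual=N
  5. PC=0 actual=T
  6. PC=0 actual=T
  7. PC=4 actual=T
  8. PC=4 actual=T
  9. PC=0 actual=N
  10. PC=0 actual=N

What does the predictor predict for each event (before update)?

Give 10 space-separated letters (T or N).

Ev 1: PC=0 idx=0 pred=N actual=N -> ctr[0]=0
Ev 2: PC=4 idx=0 pred=N actual=T -> ctr[0]=1
Ev 3: PC=0 idx=0 pred=N actual=T -> ctr[0]=2
Ev 4: PC=4 idx=0 pred=T actual=N -> ctr[0]=1
Ev 5: PC=0 idx=0 pred=N actual=T -> ctr[0]=2
Ev 6: PC=0 idx=0 pred=T actual=T -> ctr[0]=3
Ev 7: PC=4 idx=0 pred=T actual=T -> ctr[0]=3
Ev 8: PC=4 idx=0 pred=T actual=T -> ctr[0]=3
Ev 9: PC=0 idx=0 pred=T actual=N -> ctr[0]=2
Ev 10: PC=0 idx=0 pred=T actual=N -> ctr[0]=1

Answer: N N N T N T T T T T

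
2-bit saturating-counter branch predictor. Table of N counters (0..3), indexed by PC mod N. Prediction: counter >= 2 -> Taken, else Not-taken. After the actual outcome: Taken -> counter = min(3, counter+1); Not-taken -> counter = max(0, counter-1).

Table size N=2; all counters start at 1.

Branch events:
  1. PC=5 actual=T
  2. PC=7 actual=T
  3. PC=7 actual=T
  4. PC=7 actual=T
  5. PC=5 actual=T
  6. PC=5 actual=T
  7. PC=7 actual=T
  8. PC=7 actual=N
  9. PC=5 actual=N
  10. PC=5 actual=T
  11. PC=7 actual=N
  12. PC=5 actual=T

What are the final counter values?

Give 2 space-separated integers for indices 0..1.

Answer: 1 2

Derivation:
Ev 1: PC=5 idx=1 pred=N actual=T -> ctr[1]=2
Ev 2: PC=7 idx=1 pred=T actual=T -> ctr[1]=3
Ev 3: PC=7 idx=1 pred=T actual=T -> ctr[1]=3
Ev 4: PC=7 idx=1 pred=T actual=T -> ctr[1]=3
Ev 5: PC=5 idx=1 pred=T actual=T -> ctr[1]=3
Ev 6: PC=5 idx=1 pred=T actual=T -> ctr[1]=3
Ev 7: PC=7 idx=1 pred=T actual=T -> ctr[1]=3
Ev 8: PC=7 idx=1 pred=T actual=N -> ctr[1]=2
Ev 9: PC=5 idx=1 pred=T actual=N -> ctr[1]=1
Ev 10: PC=5 idx=1 pred=N actual=T -> ctr[1]=2
Ev 11: PC=7 idx=1 pred=T actual=N -> ctr[1]=1
Ev 12: PC=5 idx=1 pred=N actual=T -> ctr[1]=2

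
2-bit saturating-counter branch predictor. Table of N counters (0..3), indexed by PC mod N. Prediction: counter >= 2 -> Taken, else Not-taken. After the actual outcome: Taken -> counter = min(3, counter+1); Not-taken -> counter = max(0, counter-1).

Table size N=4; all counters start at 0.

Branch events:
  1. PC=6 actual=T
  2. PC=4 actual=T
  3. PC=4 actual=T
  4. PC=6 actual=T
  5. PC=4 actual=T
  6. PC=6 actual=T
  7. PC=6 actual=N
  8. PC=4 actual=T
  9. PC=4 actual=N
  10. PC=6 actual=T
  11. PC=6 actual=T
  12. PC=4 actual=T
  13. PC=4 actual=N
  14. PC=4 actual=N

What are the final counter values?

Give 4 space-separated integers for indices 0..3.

Answer: 1 0 3 0

Derivation:
Ev 1: PC=6 idx=2 pred=N actual=T -> ctr[2]=1
Ev 2: PC=4 idx=0 pred=N actual=T -> ctr[0]=1
Ev 3: PC=4 idx=0 pred=N actual=T -> ctr[0]=2
Ev 4: PC=6 idx=2 pred=N actual=T -> ctr[2]=2
Ev 5: PC=4 idx=0 pred=T actual=T -> ctr[0]=3
Ev 6: PC=6 idx=2 pred=T actual=T -> ctr[2]=3
Ev 7: PC=6 idx=2 pred=T actual=N -> ctr[2]=2
Ev 8: PC=4 idx=0 pred=T actual=T -> ctr[0]=3
Ev 9: PC=4 idx=0 pred=T actual=N -> ctr[0]=2
Ev 10: PC=6 idx=2 pred=T actual=T -> ctr[2]=3
Ev 11: PC=6 idx=2 pred=T actual=T -> ctr[2]=3
Ev 12: PC=4 idx=0 pred=T actual=T -> ctr[0]=3
Ev 13: PC=4 idx=0 pred=T actual=N -> ctr[0]=2
Ev 14: PC=4 idx=0 pred=T actual=N -> ctr[0]=1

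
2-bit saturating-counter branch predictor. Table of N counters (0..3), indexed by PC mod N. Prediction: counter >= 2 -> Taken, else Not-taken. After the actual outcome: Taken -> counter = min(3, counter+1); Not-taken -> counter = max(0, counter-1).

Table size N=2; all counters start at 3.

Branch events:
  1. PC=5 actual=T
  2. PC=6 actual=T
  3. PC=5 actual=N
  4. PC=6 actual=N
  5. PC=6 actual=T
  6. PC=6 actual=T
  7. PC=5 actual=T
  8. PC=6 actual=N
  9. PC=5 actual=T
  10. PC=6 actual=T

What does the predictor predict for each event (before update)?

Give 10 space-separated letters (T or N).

Ev 1: PC=5 idx=1 pred=T actual=T -> ctr[1]=3
Ev 2: PC=6 idx=0 pred=T actual=T -> ctr[0]=3
Ev 3: PC=5 idx=1 pred=T actual=N -> ctr[1]=2
Ev 4: PC=6 idx=0 pred=T actual=N -> ctr[0]=2
Ev 5: PC=6 idx=0 pred=T actual=T -> ctr[0]=3
Ev 6: PC=6 idx=0 pred=T actual=T -> ctr[0]=3
Ev 7: PC=5 idx=1 pred=T actual=T -> ctr[1]=3
Ev 8: PC=6 idx=0 pred=T actual=N -> ctr[0]=2
Ev 9: PC=5 idx=1 pred=T actual=T -> ctr[1]=3
Ev 10: PC=6 idx=0 pred=T actual=T -> ctr[0]=3

Answer: T T T T T T T T T T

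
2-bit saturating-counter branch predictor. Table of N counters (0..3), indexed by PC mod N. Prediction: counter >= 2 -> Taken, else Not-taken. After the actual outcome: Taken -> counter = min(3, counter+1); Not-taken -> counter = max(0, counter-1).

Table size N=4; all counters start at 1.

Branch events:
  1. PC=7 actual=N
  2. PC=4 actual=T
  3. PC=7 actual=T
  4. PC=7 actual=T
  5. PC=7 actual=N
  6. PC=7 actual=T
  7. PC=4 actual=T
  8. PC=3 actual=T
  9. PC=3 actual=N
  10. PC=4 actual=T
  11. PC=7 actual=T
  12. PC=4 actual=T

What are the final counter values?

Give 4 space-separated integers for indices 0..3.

Ev 1: PC=7 idx=3 pred=N actual=N -> ctr[3]=0
Ev 2: PC=4 idx=0 pred=N actual=T -> ctr[0]=2
Ev 3: PC=7 idx=3 pred=N actual=T -> ctr[3]=1
Ev 4: PC=7 idx=3 pred=N actual=T -> ctr[3]=2
Ev 5: PC=7 idx=3 pred=T actual=N -> ctr[3]=1
Ev 6: PC=7 idx=3 pred=N actual=T -> ctr[3]=2
Ev 7: PC=4 idx=0 pred=T actual=T -> ctr[0]=3
Ev 8: PC=3 idx=3 pred=T actual=T -> ctr[3]=3
Ev 9: PC=3 idx=3 pred=T actual=N -> ctr[3]=2
Ev 10: PC=4 idx=0 pred=T actual=T -> ctr[0]=3
Ev 11: PC=7 idx=3 pred=T actual=T -> ctr[3]=3
Ev 12: PC=4 idx=0 pred=T actual=T -> ctr[0]=3

Answer: 3 1 1 3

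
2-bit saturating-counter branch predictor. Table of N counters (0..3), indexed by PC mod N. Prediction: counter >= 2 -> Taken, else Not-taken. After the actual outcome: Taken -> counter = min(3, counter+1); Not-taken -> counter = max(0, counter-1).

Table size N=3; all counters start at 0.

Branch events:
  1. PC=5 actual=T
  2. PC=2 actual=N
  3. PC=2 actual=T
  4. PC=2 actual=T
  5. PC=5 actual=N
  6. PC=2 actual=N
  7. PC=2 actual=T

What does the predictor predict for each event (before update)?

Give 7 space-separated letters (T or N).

Answer: N N N N T N N

Derivation:
Ev 1: PC=5 idx=2 pred=N actual=T -> ctr[2]=1
Ev 2: PC=2 idx=2 pred=N actual=N -> ctr[2]=0
Ev 3: PC=2 idx=2 pred=N actual=T -> ctr[2]=1
Ev 4: PC=2 idx=2 pred=N actual=T -> ctr[2]=2
Ev 5: PC=5 idx=2 pred=T actual=N -> ctr[2]=1
Ev 6: PC=2 idx=2 pred=N actual=N -> ctr[2]=0
Ev 7: PC=2 idx=2 pred=N actual=T -> ctr[2]=1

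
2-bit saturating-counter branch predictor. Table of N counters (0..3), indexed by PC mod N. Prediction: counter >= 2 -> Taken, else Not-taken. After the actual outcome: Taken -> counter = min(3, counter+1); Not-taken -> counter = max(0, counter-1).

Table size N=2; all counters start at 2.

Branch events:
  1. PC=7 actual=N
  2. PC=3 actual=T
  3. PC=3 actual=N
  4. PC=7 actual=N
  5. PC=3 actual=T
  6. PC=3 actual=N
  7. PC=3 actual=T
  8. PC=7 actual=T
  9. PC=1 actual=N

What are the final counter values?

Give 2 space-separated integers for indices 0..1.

Ev 1: PC=7 idx=1 pred=T actual=N -> ctr[1]=1
Ev 2: PC=3 idx=1 pred=N actual=T -> ctr[1]=2
Ev 3: PC=3 idx=1 pred=T actual=N -> ctr[1]=1
Ev 4: PC=7 idx=1 pred=N actual=N -> ctr[1]=0
Ev 5: PC=3 idx=1 pred=N actual=T -> ctr[1]=1
Ev 6: PC=3 idx=1 pred=N actual=N -> ctr[1]=0
Ev 7: PC=3 idx=1 pred=N actual=T -> ctr[1]=1
Ev 8: PC=7 idx=1 pred=N actual=T -> ctr[1]=2
Ev 9: PC=1 idx=1 pred=T actual=N -> ctr[1]=1

Answer: 2 1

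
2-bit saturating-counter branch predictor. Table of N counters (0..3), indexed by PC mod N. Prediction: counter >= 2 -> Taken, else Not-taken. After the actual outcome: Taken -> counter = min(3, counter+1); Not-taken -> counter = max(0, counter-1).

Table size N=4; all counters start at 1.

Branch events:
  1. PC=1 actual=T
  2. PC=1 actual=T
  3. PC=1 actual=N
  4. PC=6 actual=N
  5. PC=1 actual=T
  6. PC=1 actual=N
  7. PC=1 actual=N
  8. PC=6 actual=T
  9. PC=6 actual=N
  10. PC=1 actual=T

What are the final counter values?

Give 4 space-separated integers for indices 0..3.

Answer: 1 2 0 1

Derivation:
Ev 1: PC=1 idx=1 pred=N actual=T -> ctr[1]=2
Ev 2: PC=1 idx=1 pred=T actual=T -> ctr[1]=3
Ev 3: PC=1 idx=1 pred=T actual=N -> ctr[1]=2
Ev 4: PC=6 idx=2 pred=N actual=N -> ctr[2]=0
Ev 5: PC=1 idx=1 pred=T actual=T -> ctr[1]=3
Ev 6: PC=1 idx=1 pred=T actual=N -> ctr[1]=2
Ev 7: PC=1 idx=1 pred=T actual=N -> ctr[1]=1
Ev 8: PC=6 idx=2 pred=N actual=T -> ctr[2]=1
Ev 9: PC=6 idx=2 pred=N actual=N -> ctr[2]=0
Ev 10: PC=1 idx=1 pred=N actual=T -> ctr[1]=2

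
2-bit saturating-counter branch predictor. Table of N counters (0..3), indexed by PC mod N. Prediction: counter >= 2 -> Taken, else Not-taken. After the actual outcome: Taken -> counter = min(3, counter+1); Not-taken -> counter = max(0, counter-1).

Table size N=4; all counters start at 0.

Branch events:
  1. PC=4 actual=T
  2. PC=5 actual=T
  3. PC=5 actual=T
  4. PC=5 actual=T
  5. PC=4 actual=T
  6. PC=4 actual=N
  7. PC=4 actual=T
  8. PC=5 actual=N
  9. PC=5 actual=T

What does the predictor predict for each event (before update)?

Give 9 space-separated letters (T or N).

Ev 1: PC=4 idx=0 pred=N actual=T -> ctr[0]=1
Ev 2: PC=5 idx=1 pred=N actual=T -> ctr[1]=1
Ev 3: PC=5 idx=1 pred=N actual=T -> ctr[1]=2
Ev 4: PC=5 idx=1 pred=T actual=T -> ctr[1]=3
Ev 5: PC=4 idx=0 pred=N actual=T -> ctr[0]=2
Ev 6: PC=4 idx=0 pred=T actual=N -> ctr[0]=1
Ev 7: PC=4 idx=0 pred=N actual=T -> ctr[0]=2
Ev 8: PC=5 idx=1 pred=T actual=N -> ctr[1]=2
Ev 9: PC=5 idx=1 pred=T actual=T -> ctr[1]=3

Answer: N N N T N T N T T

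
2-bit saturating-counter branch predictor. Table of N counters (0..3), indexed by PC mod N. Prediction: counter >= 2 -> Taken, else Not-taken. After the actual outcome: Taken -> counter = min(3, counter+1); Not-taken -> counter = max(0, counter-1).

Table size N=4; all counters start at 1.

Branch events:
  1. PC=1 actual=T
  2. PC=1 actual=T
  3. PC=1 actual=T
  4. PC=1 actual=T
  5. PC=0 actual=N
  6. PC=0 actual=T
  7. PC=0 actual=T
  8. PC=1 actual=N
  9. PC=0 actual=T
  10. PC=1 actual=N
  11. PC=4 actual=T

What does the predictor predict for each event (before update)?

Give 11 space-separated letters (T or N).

Answer: N T T T N N N T T T T

Derivation:
Ev 1: PC=1 idx=1 pred=N actual=T -> ctr[1]=2
Ev 2: PC=1 idx=1 pred=T actual=T -> ctr[1]=3
Ev 3: PC=1 idx=1 pred=T actual=T -> ctr[1]=3
Ev 4: PC=1 idx=1 pred=T actual=T -> ctr[1]=3
Ev 5: PC=0 idx=0 pred=N actual=N -> ctr[0]=0
Ev 6: PC=0 idx=0 pred=N actual=T -> ctr[0]=1
Ev 7: PC=0 idx=0 pred=N actual=T -> ctr[0]=2
Ev 8: PC=1 idx=1 pred=T actual=N -> ctr[1]=2
Ev 9: PC=0 idx=0 pred=T actual=T -> ctr[0]=3
Ev 10: PC=1 idx=1 pred=T actual=N -> ctr[1]=1
Ev 11: PC=4 idx=0 pred=T actual=T -> ctr[0]=3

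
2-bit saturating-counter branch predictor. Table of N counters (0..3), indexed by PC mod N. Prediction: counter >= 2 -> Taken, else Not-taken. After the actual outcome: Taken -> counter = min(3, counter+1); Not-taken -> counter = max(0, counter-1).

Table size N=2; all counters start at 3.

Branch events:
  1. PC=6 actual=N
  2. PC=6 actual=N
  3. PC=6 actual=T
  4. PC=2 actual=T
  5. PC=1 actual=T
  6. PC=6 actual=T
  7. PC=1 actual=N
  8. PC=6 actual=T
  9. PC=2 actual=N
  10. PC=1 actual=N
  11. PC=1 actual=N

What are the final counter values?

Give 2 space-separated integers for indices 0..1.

Ev 1: PC=6 idx=0 pred=T actual=N -> ctr[0]=2
Ev 2: PC=6 idx=0 pred=T actual=N -> ctr[0]=1
Ev 3: PC=6 idx=0 pred=N actual=T -> ctr[0]=2
Ev 4: PC=2 idx=0 pred=T actual=T -> ctr[0]=3
Ev 5: PC=1 idx=1 pred=T actual=T -> ctr[1]=3
Ev 6: PC=6 idx=0 pred=T actual=T -> ctr[0]=3
Ev 7: PC=1 idx=1 pred=T actual=N -> ctr[1]=2
Ev 8: PC=6 idx=0 pred=T actual=T -> ctr[0]=3
Ev 9: PC=2 idx=0 pred=T actual=N -> ctr[0]=2
Ev 10: PC=1 idx=1 pred=T actual=N -> ctr[1]=1
Ev 11: PC=1 idx=1 pred=N actual=N -> ctr[1]=0

Answer: 2 0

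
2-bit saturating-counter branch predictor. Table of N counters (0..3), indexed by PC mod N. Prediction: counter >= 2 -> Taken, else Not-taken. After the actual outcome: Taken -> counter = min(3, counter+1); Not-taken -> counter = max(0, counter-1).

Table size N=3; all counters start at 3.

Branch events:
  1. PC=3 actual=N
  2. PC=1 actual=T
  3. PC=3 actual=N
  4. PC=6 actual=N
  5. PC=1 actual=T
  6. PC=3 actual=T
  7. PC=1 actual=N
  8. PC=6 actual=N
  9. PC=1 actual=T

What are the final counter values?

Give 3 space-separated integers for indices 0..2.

Answer: 0 3 3

Derivation:
Ev 1: PC=3 idx=0 pred=T actual=N -> ctr[0]=2
Ev 2: PC=1 idx=1 pred=T actual=T -> ctr[1]=3
Ev 3: PC=3 idx=0 pred=T actual=N -> ctr[0]=1
Ev 4: PC=6 idx=0 pred=N actual=N -> ctr[0]=0
Ev 5: PC=1 idx=1 pred=T actual=T -> ctr[1]=3
Ev 6: PC=3 idx=0 pred=N actual=T -> ctr[0]=1
Ev 7: PC=1 idx=1 pred=T actual=N -> ctr[1]=2
Ev 8: PC=6 idx=0 pred=N actual=N -> ctr[0]=0
Ev 9: PC=1 idx=1 pred=T actual=T -> ctr[1]=3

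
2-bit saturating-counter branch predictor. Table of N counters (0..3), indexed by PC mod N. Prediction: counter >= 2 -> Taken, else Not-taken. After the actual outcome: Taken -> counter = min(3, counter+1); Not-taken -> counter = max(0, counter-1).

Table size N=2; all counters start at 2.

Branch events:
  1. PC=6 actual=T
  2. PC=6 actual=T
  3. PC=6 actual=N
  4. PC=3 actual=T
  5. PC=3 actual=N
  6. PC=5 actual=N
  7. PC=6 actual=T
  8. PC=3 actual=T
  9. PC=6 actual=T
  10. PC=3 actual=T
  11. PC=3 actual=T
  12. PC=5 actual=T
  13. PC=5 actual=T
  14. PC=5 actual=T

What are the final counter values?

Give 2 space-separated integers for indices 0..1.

Ev 1: PC=6 idx=0 pred=T actual=T -> ctr[0]=3
Ev 2: PC=6 idx=0 pred=T actual=T -> ctr[0]=3
Ev 3: PC=6 idx=0 pred=T actual=N -> ctr[0]=2
Ev 4: PC=3 idx=1 pred=T actual=T -> ctr[1]=3
Ev 5: PC=3 idx=1 pred=T actual=N -> ctr[1]=2
Ev 6: PC=5 idx=1 pred=T actual=N -> ctr[1]=1
Ev 7: PC=6 idx=0 pred=T actual=T -> ctr[0]=3
Ev 8: PC=3 idx=1 pred=N actual=T -> ctr[1]=2
Ev 9: PC=6 idx=0 pred=T actual=T -> ctr[0]=3
Ev 10: PC=3 idx=1 pred=T actual=T -> ctr[1]=3
Ev 11: PC=3 idx=1 pred=T actual=T -> ctr[1]=3
Ev 12: PC=5 idx=1 pred=T actual=T -> ctr[1]=3
Ev 13: PC=5 idx=1 pred=T actual=T -> ctr[1]=3
Ev 14: PC=5 idx=1 pred=T actual=T -> ctr[1]=3

Answer: 3 3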